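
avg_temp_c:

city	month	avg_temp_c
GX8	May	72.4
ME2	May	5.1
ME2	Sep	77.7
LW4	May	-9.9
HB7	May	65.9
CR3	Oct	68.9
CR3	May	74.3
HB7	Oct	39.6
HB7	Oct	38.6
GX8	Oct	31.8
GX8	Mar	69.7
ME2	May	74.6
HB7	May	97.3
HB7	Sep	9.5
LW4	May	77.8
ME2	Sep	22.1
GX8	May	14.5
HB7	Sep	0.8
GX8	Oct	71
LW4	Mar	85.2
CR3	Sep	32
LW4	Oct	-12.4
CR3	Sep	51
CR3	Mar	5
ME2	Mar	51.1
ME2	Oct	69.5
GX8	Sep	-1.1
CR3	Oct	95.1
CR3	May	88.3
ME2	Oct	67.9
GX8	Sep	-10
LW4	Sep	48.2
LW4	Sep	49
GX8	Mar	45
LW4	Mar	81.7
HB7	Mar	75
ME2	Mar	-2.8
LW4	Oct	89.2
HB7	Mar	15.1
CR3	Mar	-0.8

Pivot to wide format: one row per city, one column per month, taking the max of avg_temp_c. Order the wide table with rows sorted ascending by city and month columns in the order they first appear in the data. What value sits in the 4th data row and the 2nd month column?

49

With rows sorted ascending by city, row 4 is city=LW4. month columns in first-appearance order: May, Sep, Oct, Mar; column 2 is Sep.
Long rows with city=LW4, month=Sep: max(48.2, 49) = 49.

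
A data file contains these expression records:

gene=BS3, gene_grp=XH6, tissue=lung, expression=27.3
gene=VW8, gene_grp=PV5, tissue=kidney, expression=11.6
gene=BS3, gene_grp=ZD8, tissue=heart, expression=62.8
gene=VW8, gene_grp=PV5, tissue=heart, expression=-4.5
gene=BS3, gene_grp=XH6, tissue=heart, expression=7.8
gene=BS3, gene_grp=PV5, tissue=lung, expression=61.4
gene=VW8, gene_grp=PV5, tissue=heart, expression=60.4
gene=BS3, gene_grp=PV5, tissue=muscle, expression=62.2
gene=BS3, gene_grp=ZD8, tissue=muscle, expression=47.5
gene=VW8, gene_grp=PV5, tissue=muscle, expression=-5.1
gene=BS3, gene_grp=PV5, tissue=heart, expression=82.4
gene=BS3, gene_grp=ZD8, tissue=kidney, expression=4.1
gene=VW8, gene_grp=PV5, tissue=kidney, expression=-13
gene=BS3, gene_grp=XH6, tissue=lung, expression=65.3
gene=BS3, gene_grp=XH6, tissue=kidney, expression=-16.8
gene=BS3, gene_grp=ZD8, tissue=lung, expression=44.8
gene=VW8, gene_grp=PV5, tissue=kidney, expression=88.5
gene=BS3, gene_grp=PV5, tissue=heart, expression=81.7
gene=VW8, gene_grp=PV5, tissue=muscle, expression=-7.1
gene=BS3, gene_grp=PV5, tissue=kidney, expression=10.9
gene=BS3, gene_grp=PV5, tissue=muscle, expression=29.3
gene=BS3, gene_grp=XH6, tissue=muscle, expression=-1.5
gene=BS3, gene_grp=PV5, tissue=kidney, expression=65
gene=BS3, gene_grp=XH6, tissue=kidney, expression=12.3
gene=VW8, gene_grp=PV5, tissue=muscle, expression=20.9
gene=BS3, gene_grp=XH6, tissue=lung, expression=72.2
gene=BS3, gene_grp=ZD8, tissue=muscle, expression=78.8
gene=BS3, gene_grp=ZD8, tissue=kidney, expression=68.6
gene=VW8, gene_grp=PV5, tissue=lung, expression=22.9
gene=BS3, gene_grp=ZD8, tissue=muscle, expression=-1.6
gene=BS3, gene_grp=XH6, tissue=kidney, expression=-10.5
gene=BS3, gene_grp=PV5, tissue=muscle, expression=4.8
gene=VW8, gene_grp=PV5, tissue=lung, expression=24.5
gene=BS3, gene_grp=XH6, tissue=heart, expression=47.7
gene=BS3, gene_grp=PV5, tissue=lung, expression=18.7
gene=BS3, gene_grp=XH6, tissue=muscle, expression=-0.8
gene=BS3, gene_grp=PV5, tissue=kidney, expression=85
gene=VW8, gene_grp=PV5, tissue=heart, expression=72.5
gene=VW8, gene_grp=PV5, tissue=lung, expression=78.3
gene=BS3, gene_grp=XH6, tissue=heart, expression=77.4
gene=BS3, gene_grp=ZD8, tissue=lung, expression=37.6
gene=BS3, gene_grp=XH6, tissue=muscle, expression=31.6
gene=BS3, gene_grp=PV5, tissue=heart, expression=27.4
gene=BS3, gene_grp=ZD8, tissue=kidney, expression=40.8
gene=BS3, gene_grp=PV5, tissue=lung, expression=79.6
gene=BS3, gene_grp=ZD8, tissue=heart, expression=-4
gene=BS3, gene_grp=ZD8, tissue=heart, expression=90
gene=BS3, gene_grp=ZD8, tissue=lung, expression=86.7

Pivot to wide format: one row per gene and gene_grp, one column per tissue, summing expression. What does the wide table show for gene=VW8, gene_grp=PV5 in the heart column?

128.4

Rows with gene=VW8, gene_grp=PV5 and tissue=heart: expression values are -4.5, 60.4, 72.5.
-4.5 + 60.4 + 72.5 = 128.4.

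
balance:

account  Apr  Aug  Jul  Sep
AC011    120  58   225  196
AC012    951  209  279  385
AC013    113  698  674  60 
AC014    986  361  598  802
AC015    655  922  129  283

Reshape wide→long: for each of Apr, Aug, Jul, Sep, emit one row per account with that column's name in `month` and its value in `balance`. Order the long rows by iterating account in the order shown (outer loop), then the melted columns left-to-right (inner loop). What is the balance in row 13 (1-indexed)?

20 rows total (5 × 4). Row 13: index ⌊(13-1)/4⌋ = 3 into account → AC014; (13-1) mod 4 = 0 into the melted columns → Apr.
So row 13 is (AC014, Apr, 986); balance = 986.

986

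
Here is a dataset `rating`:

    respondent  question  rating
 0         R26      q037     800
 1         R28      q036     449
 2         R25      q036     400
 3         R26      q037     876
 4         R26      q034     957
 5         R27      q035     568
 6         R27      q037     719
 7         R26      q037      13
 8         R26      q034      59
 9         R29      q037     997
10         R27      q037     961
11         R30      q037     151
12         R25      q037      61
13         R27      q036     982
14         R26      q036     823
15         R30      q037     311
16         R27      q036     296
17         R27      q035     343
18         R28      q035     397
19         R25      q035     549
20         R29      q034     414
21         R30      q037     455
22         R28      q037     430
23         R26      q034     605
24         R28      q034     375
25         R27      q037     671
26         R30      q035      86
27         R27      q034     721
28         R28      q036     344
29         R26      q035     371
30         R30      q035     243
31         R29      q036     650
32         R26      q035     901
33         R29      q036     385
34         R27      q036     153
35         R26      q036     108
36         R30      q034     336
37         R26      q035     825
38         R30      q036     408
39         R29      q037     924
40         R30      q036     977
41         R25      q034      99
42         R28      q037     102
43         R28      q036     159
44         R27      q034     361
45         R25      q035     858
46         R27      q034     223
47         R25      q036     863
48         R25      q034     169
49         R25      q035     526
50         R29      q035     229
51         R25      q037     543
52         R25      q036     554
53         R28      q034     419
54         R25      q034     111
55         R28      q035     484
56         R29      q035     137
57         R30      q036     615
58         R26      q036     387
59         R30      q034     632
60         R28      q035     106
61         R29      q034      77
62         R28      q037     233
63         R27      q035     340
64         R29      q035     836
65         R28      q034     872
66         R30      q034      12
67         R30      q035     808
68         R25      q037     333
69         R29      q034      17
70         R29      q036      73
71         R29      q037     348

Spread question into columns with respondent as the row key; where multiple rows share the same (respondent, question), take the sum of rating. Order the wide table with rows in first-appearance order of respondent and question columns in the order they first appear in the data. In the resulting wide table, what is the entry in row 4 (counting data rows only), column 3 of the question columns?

1305

With rows in first-appearance order of respondent, row 4 is respondent=R27. question columns in first-appearance order: q037, q036, q034, q035; column 3 is q034.
Long rows with respondent=R27, question=q034: 721 + 361 + 223 = 1305.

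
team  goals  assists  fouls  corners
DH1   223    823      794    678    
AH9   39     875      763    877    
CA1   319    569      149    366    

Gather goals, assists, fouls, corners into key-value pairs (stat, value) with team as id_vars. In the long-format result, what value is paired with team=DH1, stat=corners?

678

Unpivoting turns each (team, wide-column) pair into one long row.
The wide cell at row DH1, column corners holds 678, so the long row (DH1, corners) has value=678.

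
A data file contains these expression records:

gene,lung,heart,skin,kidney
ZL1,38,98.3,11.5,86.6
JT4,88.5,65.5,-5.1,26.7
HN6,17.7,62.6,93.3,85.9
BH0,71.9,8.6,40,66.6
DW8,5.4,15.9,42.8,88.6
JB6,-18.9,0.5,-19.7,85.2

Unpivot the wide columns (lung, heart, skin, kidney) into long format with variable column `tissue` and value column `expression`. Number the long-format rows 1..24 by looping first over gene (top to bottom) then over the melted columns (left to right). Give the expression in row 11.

24 rows total (6 × 4). Row 11: index ⌊(11-1)/4⌋ = 2 into gene → HN6; (11-1) mod 4 = 2 into the melted columns → skin.
So row 11 is (HN6, skin, 93.3); expression = 93.3.

93.3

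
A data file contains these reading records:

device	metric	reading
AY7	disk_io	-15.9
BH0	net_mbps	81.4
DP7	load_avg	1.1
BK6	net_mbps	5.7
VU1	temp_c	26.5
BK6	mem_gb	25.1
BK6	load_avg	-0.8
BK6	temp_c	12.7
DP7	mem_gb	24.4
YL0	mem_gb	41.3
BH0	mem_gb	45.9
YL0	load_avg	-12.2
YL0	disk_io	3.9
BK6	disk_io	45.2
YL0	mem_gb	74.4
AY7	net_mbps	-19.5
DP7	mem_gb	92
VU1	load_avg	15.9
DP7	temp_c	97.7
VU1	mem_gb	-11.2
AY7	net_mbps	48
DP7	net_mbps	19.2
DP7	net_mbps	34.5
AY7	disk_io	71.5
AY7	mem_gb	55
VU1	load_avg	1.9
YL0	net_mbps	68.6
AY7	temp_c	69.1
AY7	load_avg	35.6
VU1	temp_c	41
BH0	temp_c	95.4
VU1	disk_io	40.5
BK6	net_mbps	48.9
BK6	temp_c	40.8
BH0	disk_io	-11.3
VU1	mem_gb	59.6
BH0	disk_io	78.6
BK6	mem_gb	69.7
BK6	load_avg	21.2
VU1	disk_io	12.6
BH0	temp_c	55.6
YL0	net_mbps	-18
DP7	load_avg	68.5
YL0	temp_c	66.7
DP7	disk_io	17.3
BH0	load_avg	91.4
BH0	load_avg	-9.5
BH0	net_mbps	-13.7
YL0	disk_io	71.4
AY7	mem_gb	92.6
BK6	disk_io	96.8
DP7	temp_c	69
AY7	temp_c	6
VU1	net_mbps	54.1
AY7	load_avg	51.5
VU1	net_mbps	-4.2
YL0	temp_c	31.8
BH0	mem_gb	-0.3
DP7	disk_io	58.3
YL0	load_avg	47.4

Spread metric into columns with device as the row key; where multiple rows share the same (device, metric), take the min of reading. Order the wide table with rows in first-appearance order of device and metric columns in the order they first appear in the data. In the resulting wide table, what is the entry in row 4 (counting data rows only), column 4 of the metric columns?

With rows in first-appearance order of device, row 4 is device=BK6. metric columns in first-appearance order: disk_io, net_mbps, load_avg, temp_c, mem_gb; column 4 is temp_c.
Long rows with device=BK6, metric=temp_c: min(12.7, 40.8) = 12.7.

12.7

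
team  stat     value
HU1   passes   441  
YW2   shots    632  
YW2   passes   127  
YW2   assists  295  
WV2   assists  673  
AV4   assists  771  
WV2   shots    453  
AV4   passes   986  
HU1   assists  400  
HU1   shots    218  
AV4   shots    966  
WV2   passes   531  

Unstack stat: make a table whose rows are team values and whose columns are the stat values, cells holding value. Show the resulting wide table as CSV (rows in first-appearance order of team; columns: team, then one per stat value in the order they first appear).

Columns: team plus the 3 distinct stat values (passes, shots, assists).
For example, row HU1 column passes takes value=441 from the long row (HU1, passes).

team,passes,shots,assists
HU1,441,218,400
YW2,127,632,295
WV2,531,453,673
AV4,986,966,771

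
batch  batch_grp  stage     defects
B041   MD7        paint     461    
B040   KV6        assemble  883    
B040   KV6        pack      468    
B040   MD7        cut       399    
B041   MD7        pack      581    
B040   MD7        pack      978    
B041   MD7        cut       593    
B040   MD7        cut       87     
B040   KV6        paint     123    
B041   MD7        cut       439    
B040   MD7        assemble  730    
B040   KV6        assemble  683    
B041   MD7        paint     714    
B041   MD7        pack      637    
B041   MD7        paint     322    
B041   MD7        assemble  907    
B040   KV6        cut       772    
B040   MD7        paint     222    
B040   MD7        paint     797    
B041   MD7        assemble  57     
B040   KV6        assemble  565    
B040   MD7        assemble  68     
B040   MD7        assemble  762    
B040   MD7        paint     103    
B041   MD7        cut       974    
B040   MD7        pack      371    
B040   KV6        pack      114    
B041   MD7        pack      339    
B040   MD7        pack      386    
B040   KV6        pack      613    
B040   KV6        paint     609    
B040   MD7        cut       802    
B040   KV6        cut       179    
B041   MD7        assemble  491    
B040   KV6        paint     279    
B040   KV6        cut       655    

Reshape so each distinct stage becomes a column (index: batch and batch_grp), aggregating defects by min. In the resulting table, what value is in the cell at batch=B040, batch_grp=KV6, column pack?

Rows with batch=B040, batch_grp=KV6 and stage=pack: defects values are 468, 114, 613.
min(468, 114, 613) = 114.

114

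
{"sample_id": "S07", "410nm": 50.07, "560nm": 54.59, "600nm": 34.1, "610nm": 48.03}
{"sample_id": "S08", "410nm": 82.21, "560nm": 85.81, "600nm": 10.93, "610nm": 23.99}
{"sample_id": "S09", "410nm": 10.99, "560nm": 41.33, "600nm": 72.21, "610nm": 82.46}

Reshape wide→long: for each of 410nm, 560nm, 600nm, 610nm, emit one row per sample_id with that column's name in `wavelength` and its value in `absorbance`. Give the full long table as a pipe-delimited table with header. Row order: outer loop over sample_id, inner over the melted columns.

| sample_id | wavelength | absorbance |
| S07 | 410nm | 50.07 |
| S07 | 560nm | 54.59 |
| S07 | 600nm | 34.1 |
| S07 | 610nm | 48.03 |
| S08 | 410nm | 82.21 |
| S08 | 560nm | 85.81 |
| S08 | 600nm | 10.93 |
| S08 | 610nm | 23.99 |
| S09 | 410nm | 10.99 |
| S09 | 560nm | 41.33 |
| S09 | 600nm | 72.21 |
| S09 | 610nm | 82.46 |

Each (sample_id, column) pair becomes one row: 3 × 4 = 12 rows.
For example, (S07, 410nm) → absorbance=50.07.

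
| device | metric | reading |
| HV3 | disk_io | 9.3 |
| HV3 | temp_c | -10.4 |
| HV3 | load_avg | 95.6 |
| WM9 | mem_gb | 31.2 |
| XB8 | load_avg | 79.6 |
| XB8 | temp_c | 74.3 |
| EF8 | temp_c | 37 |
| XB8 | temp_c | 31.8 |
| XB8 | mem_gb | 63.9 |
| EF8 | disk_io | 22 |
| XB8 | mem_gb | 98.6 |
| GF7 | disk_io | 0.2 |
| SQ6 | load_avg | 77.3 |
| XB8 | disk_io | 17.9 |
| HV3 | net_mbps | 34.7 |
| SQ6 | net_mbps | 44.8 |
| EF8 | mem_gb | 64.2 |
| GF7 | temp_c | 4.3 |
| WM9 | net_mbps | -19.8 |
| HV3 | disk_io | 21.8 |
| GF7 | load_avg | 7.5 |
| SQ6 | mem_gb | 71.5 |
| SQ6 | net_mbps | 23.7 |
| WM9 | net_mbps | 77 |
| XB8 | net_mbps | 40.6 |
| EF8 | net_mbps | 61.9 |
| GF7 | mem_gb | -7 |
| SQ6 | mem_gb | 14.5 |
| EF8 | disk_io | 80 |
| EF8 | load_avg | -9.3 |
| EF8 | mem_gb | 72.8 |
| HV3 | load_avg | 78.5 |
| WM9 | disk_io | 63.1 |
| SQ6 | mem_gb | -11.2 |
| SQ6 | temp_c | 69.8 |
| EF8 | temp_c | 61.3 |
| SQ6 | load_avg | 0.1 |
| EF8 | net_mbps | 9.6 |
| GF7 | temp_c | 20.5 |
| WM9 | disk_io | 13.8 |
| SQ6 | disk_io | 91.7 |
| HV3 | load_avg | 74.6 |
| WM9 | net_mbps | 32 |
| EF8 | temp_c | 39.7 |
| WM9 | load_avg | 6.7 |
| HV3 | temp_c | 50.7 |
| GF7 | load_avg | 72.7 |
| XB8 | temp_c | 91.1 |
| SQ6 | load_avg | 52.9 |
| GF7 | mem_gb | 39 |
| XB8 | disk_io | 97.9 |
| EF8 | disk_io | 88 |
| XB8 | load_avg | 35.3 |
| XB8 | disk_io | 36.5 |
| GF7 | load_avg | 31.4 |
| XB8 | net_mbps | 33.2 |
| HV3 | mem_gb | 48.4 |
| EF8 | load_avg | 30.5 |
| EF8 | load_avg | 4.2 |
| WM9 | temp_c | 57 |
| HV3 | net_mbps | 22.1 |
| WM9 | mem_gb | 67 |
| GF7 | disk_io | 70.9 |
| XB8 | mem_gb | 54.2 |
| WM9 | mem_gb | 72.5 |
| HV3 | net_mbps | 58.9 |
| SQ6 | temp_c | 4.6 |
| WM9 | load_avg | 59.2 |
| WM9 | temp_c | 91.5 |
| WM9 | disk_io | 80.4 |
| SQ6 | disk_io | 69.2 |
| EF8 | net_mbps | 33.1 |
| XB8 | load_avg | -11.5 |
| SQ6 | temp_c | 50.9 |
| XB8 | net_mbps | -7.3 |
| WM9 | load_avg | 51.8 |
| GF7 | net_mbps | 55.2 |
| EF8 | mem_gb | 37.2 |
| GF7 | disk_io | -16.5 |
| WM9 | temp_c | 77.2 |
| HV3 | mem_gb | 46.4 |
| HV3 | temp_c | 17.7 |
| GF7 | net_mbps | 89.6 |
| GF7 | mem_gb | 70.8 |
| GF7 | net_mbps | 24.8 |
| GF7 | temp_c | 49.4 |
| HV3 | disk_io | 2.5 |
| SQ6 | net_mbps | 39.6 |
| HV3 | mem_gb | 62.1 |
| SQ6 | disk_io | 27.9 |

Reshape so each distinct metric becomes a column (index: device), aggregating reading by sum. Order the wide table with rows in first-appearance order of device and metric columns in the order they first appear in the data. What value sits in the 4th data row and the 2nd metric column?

138

With rows in first-appearance order of device, row 4 is device=EF8. metric columns in first-appearance order: disk_io, temp_c, load_avg, mem_gb, net_mbps; column 2 is temp_c.
Long rows with device=EF8, metric=temp_c: 37 + 61.3 + 39.7 = 138.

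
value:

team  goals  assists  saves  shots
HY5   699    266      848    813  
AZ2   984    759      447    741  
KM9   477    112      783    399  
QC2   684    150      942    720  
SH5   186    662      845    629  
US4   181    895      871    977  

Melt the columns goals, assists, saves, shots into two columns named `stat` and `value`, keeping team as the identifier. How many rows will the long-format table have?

24

6 team values × 4 melted columns = 24 rows.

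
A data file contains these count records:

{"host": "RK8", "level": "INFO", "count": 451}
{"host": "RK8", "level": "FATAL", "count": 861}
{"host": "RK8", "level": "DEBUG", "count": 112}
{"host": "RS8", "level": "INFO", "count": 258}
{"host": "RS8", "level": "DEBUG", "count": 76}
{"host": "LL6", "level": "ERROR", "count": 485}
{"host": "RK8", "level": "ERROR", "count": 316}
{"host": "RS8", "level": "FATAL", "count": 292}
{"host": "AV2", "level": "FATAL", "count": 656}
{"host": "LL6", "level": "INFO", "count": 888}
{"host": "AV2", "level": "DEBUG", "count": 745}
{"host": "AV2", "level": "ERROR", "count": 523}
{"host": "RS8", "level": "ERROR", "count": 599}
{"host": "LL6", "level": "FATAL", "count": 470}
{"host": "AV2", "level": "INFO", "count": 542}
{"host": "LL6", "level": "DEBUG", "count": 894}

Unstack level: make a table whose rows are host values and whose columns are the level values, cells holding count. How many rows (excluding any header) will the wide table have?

4

4 distinct host values → 4 rows.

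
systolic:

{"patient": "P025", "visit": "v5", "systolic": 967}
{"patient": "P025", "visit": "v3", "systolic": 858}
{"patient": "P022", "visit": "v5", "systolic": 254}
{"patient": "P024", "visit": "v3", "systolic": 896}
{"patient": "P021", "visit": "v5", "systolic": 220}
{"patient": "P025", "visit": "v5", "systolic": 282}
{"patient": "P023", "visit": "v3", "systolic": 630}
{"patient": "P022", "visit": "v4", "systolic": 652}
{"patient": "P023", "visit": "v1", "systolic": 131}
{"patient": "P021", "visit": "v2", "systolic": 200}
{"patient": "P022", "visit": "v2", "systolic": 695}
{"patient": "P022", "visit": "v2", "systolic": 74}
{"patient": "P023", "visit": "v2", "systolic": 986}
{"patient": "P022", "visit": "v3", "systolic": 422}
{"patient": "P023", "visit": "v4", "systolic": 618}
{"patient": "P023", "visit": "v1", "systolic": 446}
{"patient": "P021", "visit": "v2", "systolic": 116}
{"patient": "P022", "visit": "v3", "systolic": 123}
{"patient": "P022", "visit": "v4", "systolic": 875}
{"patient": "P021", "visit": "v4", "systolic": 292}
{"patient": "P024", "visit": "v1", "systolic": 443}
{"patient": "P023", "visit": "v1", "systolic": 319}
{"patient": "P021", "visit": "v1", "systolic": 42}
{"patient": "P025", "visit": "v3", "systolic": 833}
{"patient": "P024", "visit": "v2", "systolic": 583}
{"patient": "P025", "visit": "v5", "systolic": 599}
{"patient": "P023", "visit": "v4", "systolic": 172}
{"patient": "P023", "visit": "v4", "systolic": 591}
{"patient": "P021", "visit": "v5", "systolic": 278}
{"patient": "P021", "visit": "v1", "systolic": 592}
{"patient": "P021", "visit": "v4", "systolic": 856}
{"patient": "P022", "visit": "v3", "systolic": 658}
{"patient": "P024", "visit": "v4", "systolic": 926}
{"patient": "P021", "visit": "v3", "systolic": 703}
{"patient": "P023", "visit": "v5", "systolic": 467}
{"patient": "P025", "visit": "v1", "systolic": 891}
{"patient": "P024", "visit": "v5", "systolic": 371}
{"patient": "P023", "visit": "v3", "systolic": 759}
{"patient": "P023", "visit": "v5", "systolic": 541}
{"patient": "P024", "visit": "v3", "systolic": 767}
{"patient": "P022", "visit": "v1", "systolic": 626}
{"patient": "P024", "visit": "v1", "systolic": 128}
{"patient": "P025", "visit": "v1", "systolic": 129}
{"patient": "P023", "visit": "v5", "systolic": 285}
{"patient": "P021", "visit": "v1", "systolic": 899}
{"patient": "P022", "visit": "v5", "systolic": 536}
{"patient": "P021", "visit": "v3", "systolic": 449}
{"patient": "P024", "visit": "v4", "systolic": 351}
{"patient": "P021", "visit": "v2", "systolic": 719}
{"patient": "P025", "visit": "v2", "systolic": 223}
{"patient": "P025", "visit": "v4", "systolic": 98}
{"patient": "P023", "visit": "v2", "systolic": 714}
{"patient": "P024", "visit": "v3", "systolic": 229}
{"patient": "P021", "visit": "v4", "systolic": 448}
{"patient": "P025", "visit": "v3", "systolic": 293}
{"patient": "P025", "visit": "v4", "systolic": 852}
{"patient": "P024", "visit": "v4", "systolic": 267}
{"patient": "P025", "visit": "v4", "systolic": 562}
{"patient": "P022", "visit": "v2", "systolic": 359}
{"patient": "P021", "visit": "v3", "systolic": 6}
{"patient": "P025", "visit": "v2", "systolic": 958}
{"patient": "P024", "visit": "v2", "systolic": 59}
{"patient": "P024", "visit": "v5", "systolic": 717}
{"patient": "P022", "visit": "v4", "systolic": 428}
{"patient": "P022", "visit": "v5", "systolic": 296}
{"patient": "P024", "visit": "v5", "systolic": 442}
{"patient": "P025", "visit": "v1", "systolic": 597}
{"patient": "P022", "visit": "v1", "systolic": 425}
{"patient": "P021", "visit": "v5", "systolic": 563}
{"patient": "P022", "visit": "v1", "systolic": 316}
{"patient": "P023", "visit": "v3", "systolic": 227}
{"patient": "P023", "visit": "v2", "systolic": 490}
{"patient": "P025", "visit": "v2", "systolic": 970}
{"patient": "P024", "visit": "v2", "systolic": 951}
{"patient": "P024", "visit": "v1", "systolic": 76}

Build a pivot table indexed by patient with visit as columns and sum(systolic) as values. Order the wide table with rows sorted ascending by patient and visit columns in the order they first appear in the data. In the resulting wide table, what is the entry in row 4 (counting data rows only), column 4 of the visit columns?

With rows sorted ascending by patient, row 4 is patient=P024. visit columns in first-appearance order: v5, v3, v4, v1, v2; column 4 is v1.
Long rows with patient=P024, visit=v1: 443 + 128 + 76 = 647.

647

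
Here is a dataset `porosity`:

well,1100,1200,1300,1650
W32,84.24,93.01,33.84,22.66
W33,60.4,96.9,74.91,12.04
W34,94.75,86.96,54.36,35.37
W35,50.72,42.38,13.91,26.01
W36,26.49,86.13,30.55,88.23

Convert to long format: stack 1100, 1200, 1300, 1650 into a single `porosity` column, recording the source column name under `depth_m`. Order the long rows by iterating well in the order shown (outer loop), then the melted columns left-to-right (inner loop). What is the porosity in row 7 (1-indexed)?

20 rows total (5 × 4). Row 7: index ⌊(7-1)/4⌋ = 1 into well → W33; (7-1) mod 4 = 2 into the melted columns → 1300.
So row 7 is (W33, 1300, 74.91); porosity = 74.91.

74.91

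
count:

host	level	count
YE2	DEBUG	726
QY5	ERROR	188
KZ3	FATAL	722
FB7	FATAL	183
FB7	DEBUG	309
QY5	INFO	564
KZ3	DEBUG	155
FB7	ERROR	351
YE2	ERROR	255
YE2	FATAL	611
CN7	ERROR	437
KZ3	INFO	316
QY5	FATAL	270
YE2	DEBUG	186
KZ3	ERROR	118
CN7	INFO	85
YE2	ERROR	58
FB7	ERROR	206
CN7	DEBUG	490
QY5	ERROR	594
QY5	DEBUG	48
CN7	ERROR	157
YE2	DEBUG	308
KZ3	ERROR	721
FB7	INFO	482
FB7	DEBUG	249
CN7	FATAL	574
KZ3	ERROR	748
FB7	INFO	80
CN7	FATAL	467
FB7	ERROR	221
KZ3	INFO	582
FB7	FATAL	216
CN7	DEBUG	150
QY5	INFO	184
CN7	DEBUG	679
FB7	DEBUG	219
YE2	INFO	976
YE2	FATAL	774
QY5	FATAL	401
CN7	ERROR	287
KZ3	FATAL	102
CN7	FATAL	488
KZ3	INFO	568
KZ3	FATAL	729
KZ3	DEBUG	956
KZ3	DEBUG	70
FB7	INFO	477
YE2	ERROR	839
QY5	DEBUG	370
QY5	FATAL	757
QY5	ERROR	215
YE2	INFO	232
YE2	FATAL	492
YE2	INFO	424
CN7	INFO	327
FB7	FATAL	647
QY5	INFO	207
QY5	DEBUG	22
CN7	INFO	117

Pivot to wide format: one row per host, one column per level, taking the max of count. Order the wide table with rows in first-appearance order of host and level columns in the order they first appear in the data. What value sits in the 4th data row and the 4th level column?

With rows in first-appearance order of host, row 4 is host=FB7. level columns in first-appearance order: DEBUG, ERROR, FATAL, INFO; column 4 is INFO.
Long rows with host=FB7, level=INFO: max(482, 80, 477) = 482.

482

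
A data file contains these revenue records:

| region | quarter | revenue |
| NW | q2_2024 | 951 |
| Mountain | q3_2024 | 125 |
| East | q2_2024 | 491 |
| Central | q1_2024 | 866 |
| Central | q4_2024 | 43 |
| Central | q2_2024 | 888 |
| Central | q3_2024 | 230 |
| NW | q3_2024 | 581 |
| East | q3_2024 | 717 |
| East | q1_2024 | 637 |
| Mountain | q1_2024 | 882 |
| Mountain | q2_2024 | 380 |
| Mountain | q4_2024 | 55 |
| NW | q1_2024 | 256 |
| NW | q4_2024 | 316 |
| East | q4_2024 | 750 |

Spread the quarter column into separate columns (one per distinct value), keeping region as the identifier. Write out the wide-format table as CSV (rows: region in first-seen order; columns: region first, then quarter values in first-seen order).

Columns: region plus the 4 distinct quarter values (q2_2024, q3_2024, q1_2024, q4_2024).
For example, row NW column q2_2024 takes revenue=951 from the long row (NW, q2_2024).

region,q2_2024,q3_2024,q1_2024,q4_2024
NW,951,581,256,316
Mountain,380,125,882,55
East,491,717,637,750
Central,888,230,866,43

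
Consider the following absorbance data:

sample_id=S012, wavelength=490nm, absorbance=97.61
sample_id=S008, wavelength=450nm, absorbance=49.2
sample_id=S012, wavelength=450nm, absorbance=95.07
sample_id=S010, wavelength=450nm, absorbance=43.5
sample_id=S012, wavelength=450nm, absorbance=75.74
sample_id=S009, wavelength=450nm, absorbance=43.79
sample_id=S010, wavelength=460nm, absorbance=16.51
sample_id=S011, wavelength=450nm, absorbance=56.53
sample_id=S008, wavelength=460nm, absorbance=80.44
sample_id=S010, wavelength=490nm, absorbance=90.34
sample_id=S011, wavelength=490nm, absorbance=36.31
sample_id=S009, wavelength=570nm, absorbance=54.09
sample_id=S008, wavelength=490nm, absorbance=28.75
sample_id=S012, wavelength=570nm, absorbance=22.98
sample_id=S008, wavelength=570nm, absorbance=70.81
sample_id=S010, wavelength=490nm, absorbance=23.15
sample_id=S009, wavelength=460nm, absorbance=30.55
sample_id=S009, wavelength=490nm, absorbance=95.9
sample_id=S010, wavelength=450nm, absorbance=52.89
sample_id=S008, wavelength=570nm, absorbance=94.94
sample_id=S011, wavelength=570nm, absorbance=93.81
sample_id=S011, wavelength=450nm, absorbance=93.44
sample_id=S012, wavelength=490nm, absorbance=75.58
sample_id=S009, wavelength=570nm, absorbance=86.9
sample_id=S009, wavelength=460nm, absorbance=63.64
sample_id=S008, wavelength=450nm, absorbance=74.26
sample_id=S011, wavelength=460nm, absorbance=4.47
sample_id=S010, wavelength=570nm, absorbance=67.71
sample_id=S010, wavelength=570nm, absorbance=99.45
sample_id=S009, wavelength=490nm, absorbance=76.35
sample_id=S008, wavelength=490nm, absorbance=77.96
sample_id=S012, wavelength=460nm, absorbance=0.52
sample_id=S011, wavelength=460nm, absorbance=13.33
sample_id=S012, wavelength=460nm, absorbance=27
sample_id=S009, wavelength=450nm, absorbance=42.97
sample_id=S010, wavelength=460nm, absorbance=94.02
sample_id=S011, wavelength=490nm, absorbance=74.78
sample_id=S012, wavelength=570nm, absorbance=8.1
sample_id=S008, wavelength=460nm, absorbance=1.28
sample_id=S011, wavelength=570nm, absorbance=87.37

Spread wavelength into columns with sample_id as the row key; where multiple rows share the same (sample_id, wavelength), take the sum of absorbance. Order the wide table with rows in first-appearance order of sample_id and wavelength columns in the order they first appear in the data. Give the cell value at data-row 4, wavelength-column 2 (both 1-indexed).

86.76

With rows in first-appearance order of sample_id, row 4 is sample_id=S009. wavelength columns in first-appearance order: 490nm, 450nm, 460nm, 570nm; column 2 is 450nm.
Long rows with sample_id=S009, wavelength=450nm: 43.79 + 42.97 = 86.76.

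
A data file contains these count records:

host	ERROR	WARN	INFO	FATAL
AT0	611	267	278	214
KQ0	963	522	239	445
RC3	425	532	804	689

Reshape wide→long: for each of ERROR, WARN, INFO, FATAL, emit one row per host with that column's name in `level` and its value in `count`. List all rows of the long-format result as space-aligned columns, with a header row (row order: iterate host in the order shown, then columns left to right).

Each (host, column) pair becomes one row: 3 × 4 = 12 rows.
For example, (AT0, ERROR) → count=611.

host  level  count
AT0   ERROR  611  
AT0   WARN   267  
AT0   INFO   278  
AT0   FATAL  214  
KQ0   ERROR  963  
KQ0   WARN   522  
KQ0   INFO   239  
KQ0   FATAL  445  
RC3   ERROR  425  
RC3   WARN   532  
RC3   INFO   804  
RC3   FATAL  689  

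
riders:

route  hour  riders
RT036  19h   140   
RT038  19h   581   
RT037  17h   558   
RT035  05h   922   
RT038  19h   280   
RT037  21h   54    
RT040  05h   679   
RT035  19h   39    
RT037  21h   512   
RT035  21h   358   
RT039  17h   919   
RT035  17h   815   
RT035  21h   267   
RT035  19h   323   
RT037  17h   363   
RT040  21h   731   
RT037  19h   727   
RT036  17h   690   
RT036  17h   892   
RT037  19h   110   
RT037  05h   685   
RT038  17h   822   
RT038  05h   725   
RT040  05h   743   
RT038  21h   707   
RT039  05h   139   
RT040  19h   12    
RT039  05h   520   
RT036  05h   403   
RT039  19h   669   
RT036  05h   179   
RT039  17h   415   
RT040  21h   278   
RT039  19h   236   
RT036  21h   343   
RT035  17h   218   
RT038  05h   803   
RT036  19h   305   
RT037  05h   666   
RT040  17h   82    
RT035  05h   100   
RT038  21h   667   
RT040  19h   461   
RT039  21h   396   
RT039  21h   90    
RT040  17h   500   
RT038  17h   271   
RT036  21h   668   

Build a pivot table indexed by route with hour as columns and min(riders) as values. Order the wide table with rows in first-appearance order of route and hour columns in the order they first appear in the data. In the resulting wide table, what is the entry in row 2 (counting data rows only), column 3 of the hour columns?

725

With rows in first-appearance order of route, row 2 is route=RT038. hour columns in first-appearance order: 19h, 17h, 05h, 21h; column 3 is 05h.
Long rows with route=RT038, hour=05h: min(725, 803) = 725.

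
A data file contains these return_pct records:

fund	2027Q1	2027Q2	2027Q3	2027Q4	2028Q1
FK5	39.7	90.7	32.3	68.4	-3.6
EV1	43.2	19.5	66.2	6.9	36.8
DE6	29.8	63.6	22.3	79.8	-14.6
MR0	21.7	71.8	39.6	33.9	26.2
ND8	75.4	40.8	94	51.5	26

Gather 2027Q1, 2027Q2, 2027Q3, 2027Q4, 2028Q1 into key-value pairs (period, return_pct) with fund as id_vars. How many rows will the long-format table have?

25

5 fund values × 5 melted columns = 25 rows.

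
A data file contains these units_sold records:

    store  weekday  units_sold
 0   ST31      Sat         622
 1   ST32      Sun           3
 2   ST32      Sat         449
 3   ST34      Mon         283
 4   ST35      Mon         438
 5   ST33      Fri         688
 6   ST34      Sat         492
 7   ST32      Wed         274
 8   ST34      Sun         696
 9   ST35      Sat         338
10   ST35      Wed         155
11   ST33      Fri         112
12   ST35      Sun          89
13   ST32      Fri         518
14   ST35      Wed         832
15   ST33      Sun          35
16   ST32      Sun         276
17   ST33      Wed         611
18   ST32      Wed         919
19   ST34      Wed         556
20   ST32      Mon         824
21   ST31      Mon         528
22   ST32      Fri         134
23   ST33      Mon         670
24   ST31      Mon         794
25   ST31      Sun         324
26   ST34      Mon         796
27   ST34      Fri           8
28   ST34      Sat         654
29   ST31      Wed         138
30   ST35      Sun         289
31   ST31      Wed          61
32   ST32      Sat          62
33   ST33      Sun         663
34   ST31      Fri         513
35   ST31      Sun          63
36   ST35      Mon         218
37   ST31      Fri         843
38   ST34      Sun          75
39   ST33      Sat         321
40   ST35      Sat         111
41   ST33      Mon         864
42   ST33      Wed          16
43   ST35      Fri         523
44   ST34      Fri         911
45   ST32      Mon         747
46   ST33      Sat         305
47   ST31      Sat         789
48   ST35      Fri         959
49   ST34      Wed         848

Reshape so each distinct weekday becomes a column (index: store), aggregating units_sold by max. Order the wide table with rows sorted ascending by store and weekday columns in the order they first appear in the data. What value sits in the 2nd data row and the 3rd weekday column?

824

With rows sorted ascending by store, row 2 is store=ST32. weekday columns in first-appearance order: Sat, Sun, Mon, Fri, Wed; column 3 is Mon.
Long rows with store=ST32, weekday=Mon: max(824, 747) = 824.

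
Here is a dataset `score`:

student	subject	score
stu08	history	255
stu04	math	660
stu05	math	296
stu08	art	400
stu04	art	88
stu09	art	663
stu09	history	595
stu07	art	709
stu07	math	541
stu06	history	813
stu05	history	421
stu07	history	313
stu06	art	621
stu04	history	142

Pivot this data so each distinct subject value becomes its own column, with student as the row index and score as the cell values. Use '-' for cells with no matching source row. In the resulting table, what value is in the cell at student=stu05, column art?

No long-format row has student=stu05 and subject=art, so the cell is -.

-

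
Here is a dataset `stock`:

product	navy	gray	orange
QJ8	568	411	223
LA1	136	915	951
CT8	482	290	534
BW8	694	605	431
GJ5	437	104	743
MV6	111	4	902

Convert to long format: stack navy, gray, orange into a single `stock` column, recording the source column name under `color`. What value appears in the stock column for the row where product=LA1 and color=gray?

915

Unpivoting turns each (product, wide-column) pair into one long row.
The wide cell at row LA1, column gray holds 915, so the long row (LA1, gray) has stock=915.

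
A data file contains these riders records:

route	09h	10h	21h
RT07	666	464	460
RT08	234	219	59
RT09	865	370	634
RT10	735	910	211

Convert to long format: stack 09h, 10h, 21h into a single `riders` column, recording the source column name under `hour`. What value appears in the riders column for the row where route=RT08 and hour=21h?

59

Unpivoting turns each (route, wide-column) pair into one long row.
The wide cell at row RT08, column 21h holds 59, so the long row (RT08, 21h) has riders=59.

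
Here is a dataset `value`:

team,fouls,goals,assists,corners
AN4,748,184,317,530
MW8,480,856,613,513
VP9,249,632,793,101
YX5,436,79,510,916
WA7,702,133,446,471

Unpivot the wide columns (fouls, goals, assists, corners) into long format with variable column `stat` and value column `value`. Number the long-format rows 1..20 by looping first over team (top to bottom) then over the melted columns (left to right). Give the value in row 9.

20 rows total (5 × 4). Row 9: index ⌊(9-1)/4⌋ = 2 into team → VP9; (9-1) mod 4 = 0 into the melted columns → fouls.
So row 9 is (VP9, fouls, 249); value = 249.

249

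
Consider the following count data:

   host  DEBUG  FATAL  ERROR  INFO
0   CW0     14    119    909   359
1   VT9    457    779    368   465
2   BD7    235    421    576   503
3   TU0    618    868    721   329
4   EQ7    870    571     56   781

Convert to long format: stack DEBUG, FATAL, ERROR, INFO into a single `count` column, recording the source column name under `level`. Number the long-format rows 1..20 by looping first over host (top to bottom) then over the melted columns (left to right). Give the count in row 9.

20 rows total (5 × 4). Row 9: index ⌊(9-1)/4⌋ = 2 into host → BD7; (9-1) mod 4 = 0 into the melted columns → DEBUG.
So row 9 is (BD7, DEBUG, 235); count = 235.

235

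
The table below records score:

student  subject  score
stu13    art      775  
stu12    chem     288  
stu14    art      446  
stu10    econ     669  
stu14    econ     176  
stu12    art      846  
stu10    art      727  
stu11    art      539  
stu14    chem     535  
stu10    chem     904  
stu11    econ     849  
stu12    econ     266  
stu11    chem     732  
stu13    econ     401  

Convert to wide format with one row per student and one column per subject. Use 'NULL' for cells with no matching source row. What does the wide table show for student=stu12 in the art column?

846

The long row with student=stu12, subject=art has score=846.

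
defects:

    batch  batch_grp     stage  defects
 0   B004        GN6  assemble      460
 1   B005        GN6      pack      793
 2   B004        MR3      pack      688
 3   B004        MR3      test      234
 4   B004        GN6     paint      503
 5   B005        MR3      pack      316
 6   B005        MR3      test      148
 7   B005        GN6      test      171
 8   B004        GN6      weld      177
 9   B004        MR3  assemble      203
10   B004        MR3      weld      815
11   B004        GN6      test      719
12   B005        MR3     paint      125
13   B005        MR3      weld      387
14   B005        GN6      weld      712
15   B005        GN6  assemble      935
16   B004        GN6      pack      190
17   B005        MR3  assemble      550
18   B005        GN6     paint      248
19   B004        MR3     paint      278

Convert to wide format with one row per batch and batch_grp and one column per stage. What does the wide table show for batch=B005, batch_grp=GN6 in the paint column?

248

Wide layout: rows indexed by batch and batch_grp, columns are the 5 distinct stage values (assemble, pack, test, paint, weld).
Cell (batch=B005, batch_grp=GN6, stage=paint) draws from the long row where batch=B005, batch_grp=GN6 and stage=paint, which has defects=248.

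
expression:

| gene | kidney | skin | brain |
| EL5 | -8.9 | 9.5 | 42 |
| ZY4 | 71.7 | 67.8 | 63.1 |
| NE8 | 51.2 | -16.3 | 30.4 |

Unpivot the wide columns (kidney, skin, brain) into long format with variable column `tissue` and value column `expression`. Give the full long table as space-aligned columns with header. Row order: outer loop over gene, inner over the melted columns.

gene  tissue  expression
EL5   kidney  -8.9      
EL5   skin    9.5       
EL5   brain   42        
ZY4   kidney  71.7      
ZY4   skin    67.8      
ZY4   brain   63.1      
NE8   kidney  51.2      
NE8   skin    -16.3     
NE8   brain   30.4      

Each (gene, column) pair becomes one row: 3 × 3 = 9 rows.
For example, (EL5, kidney) → expression=-8.9.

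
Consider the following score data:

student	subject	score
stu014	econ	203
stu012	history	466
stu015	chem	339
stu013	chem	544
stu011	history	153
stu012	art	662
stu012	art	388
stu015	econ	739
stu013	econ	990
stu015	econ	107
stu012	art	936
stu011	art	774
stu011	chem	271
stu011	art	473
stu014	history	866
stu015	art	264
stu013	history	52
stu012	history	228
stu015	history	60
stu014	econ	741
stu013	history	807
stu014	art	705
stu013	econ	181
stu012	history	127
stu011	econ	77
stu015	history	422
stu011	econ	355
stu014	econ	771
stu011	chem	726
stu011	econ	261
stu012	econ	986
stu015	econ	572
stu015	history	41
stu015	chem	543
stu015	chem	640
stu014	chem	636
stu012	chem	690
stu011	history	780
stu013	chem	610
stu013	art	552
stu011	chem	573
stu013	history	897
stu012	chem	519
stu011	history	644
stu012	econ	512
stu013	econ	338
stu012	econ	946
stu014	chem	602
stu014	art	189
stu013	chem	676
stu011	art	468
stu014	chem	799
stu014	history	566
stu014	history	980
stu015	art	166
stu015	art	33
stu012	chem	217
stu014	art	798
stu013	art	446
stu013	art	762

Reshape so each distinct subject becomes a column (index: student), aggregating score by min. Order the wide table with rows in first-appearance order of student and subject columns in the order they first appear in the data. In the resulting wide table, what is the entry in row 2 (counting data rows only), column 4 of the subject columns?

With rows in first-appearance order of student, row 2 is student=stu012. subject columns in first-appearance order: econ, history, chem, art; column 4 is art.
Long rows with student=stu012, subject=art: min(662, 388, 936) = 388.

388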